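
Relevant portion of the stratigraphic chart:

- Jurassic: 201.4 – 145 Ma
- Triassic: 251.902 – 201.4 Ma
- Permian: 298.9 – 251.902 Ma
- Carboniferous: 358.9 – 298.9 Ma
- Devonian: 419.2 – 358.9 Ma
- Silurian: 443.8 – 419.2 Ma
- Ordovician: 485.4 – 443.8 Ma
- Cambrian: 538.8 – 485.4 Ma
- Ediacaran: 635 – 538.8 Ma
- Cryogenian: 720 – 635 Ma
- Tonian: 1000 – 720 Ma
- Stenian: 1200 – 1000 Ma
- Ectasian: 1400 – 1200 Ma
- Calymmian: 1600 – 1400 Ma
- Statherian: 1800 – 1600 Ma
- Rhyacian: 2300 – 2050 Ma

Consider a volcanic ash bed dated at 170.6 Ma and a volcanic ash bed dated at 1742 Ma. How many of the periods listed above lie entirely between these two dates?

1742 Ma sits inside the Statherian (1800–1600) and 170.6 Ma inside the Jurassic (201.4–145); neither of those is wholly between the two dates.
The listed periods lying completely between them are Calymmian, Ectasian, Stenian, Tonian, Cryogenian, Ediacaran, Cambrian, Ordovician, Silurian, Devonian, Carboniferous, Permian, Triassic — 13 in all.

13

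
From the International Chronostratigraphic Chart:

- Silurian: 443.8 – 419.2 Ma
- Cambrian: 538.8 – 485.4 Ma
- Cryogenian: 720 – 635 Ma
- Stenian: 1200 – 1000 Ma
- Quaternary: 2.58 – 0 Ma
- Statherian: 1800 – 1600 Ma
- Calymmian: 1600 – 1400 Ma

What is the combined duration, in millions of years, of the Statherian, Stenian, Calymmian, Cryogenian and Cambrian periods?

738.4 million years

Each duration: Statherian = 200; Stenian = 200; Calymmian = 200; Cryogenian = 85; Cambrian = 53.4.
Sum: 200 + 200 + 200 + 85 + 53.4 = 738.4 Myr.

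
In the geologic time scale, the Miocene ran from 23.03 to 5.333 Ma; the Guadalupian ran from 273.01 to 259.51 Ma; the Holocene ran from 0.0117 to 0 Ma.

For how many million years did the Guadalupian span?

273.01 − 259.51 = 13.5 million years.

13.5 million years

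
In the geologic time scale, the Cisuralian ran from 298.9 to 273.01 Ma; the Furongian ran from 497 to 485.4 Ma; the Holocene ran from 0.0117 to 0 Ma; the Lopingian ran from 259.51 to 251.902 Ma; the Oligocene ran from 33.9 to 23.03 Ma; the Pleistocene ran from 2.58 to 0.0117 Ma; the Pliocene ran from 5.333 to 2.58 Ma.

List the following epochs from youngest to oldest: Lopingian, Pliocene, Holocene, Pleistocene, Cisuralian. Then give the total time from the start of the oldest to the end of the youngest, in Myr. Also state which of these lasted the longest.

Holocene → Pleistocene → Pliocene → Lopingian → Cisuralian; total span 298.9 Myr; longest is Cisuralian

From the excerpt: Lopingian 259.51–251.902; Pliocene 5.333–2.58; Holocene 0.0117–0; Pleistocene 2.58–0.0117; Cisuralian 298.9–273.01 (Ma).
Larger Ma is earlier, so the oldest is Cisuralian and the youngest is Holocene; youngest to oldest: Holocene, Pleistocene, Pliocene, Lopingian, Cisuralian.
Oldest start 298.9 minus youngest end 0 gives 298.9 Myr overall.
Individual lengths (start − end): Holocene 0.0117; Cisuralian 25.89; Pleistocene 2.5683; Pliocene 2.753; Lopingian 7.608. The largest is Cisuralian at 25.89 Myr.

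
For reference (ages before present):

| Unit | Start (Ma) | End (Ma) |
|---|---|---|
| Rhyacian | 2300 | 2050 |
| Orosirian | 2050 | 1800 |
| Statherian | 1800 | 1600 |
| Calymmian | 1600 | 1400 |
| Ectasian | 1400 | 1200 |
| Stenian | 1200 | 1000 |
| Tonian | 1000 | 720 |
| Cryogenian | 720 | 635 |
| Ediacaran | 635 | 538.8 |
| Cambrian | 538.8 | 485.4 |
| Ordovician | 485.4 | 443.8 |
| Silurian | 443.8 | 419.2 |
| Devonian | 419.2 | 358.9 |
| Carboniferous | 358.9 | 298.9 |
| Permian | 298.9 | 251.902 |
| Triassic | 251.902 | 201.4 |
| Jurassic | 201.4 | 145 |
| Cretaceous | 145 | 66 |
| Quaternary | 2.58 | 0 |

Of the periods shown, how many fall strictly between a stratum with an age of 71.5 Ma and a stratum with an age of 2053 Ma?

16

The older date is 2053 Ma and the younger is 71.5 Ma.
Periods with start < 2053 and end > 71.5 Ma: Orosirian (2050–1800), Statherian (1800–1600), Calymmian (1600–1400), Ectasian (1400–1200), Stenian (1200–1000), Tonian (1000–720), Cryogenian (720–635), Ediacaran (635–538.8), Cambrian (538.8–485.4), Ordovician (485.4–443.8), Silurian (443.8–419.2), Devonian (419.2–358.9), Carboniferous (358.9–298.9), Permian (298.9–251.902), Triassic (251.902–201.4), Jurassic (201.4–145).
That is 16 complete periods.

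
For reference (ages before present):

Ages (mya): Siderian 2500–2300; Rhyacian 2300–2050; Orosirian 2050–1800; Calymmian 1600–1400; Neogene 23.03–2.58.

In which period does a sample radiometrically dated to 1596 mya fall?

1596 Ma lies between 1600 and 1400 Ma, so it falls in the Calymmian.

Calymmian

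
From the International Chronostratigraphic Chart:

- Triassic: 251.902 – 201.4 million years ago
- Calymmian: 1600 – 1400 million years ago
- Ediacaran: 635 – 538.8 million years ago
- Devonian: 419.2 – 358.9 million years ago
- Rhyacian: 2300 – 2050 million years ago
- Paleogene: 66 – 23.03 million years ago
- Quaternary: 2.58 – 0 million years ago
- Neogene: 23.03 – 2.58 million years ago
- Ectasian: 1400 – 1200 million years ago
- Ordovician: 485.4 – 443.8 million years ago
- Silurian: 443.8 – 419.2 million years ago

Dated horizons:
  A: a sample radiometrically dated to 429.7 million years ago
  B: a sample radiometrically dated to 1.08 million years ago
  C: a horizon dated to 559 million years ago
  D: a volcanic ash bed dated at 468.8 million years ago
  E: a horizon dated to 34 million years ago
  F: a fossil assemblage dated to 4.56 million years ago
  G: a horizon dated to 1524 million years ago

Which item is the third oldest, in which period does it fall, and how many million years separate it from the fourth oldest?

Sorted oldest-first by Ma: G (1524), C (559), D (468.8), A (429.7), E (34), F (4.56), B (1.08).
The third oldest is D at 468.8 Ma, which lies in 485.4–443.8 Ma: the Ordovician.
The fourth oldest is A at 429.7 Ma; separation = |468.8 − 429.7| = 39.1 Myr.

D, in the Ordovician; 39.1 million years to A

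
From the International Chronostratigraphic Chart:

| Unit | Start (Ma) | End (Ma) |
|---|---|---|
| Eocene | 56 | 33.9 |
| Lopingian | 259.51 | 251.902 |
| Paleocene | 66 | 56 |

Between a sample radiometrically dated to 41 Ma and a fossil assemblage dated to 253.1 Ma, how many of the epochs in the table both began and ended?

253.1 Ma sits inside the Lopingian (259.51–251.902) and 41 Ma inside the Eocene (56–33.9); neither of those is wholly between the two dates.
The listed epochs lying completely between them are Paleocene — 1 in all.

1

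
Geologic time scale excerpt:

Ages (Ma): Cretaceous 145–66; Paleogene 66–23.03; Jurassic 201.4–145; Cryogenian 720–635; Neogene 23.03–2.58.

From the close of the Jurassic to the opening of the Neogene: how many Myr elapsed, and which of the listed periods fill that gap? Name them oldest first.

The Jurassic closes at 145 Ma and the Neogene opens at 23.03 Ma, so the interval is 145 − 23.03 = 121.97 Myr.
A period fits inside if it starts at or after 145 Ma and ends at or before 23.03 Ma; oldest first that gives Cretaceous, Paleogene.

121.97 million years; Cretaceous, Paleogene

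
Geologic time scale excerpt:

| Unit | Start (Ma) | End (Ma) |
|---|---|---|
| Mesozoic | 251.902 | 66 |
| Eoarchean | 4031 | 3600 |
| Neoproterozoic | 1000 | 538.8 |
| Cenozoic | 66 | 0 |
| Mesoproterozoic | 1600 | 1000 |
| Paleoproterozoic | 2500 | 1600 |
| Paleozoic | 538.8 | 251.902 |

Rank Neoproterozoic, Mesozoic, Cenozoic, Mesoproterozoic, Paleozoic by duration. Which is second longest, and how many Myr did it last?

Durations: Neoproterozoic 461.2; Mesozoic 185.902; Cenozoic 66; Mesoproterozoic 600; Paleozoic 286.898 Myr.
Sorted longest-first: Mesoproterozoic (600), Neoproterozoic (461.2), Paleozoic (286.898), Mesozoic (185.902), Cenozoic (66).
The second longest is Neoproterozoic at 461.2 Myr.

Neoproterozoic, 461.2 million years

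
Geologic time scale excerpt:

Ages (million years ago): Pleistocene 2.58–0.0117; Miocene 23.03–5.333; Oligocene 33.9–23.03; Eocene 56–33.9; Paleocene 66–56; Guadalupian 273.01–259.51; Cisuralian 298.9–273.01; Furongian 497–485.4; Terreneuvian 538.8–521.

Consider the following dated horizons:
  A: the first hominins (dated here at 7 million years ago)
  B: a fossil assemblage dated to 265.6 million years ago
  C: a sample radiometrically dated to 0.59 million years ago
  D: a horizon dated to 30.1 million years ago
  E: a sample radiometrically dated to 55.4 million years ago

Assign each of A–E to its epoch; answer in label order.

Match each age against the start–end ranges in the excerpt: A = 7 Ma → Miocene (23.03–5.333); B = 265.6 Ma → Guadalupian (273.01–259.51); C = 0.59 Ma → Pleistocene (2.58–0.0117); D = 30.1 Ma → Oligocene (33.9–23.03); E = 55.4 Ma → Eocene (56–33.9).

A — Miocene; B — Guadalupian; C — Pleistocene; D — Oligocene; E — Eocene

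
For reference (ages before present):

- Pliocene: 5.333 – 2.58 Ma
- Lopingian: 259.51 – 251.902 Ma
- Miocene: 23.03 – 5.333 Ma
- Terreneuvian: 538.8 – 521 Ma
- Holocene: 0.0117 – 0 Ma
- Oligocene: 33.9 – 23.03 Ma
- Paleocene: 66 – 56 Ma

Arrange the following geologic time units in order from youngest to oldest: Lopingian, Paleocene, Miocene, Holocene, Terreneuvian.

The oldest of these is Terreneuvian (starts 538.8 Ma) and the youngest is Holocene (ends 0 Ma).
In between, by decreasing start age: Lopingian (259.51), Paleocene (66), Miocene (23.03).
Listing youngest first means reversing that sequence.

Holocene, then Miocene, then Paleocene, then Lopingian, then Terreneuvian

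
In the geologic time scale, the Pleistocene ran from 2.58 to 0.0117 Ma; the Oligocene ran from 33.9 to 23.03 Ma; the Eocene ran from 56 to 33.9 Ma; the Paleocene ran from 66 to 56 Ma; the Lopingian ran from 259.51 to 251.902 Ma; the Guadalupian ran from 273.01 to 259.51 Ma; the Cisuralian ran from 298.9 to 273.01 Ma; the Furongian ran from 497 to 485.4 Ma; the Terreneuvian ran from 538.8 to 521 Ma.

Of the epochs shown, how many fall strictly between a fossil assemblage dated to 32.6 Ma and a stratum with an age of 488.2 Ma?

5

The older date is 488.2 Ma and the younger is 32.6 Ma.
Epochs with start < 488.2 and end > 32.6 Ma: Cisuralian (298.9–273.01), Guadalupian (273.01–259.51), Lopingian (259.51–251.902), Paleocene (66–56), Eocene (56–33.9).
That is 5 complete epochs.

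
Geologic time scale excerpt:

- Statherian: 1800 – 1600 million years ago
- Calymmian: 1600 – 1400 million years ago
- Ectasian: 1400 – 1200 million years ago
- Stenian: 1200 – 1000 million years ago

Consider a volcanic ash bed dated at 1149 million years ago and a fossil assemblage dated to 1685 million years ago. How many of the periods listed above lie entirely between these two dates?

2

1685 Ma sits inside the Statherian (1800–1600) and 1149 Ma inside the Stenian (1200–1000); neither of those is wholly between the two dates.
The listed periods lying completely between them are Calymmian, Ectasian — 2 in all.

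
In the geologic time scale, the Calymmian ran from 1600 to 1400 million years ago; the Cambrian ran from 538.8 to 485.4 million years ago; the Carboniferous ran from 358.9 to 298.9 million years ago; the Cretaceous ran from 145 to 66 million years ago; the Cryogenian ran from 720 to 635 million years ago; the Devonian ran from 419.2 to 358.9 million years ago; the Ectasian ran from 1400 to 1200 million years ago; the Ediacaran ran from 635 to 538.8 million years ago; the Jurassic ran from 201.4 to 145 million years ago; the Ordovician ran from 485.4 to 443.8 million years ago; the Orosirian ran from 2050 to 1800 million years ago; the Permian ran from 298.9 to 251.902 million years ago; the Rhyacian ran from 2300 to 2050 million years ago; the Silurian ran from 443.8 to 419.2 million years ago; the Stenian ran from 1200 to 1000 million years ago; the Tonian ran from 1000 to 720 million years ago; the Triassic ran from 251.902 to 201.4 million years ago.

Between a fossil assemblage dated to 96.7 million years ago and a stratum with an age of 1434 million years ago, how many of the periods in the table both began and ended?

13

The older date is 1434 Ma and the younger is 96.7 Ma.
Periods with start < 1434 and end > 96.7 Ma: Ectasian (1400–1200), Stenian (1200–1000), Tonian (1000–720), Cryogenian (720–635), Ediacaran (635–538.8), Cambrian (538.8–485.4), Ordovician (485.4–443.8), Silurian (443.8–419.2), Devonian (419.2–358.9), Carboniferous (358.9–298.9), Permian (298.9–251.902), Triassic (251.902–201.4), Jurassic (201.4–145).
That is 13 complete periods.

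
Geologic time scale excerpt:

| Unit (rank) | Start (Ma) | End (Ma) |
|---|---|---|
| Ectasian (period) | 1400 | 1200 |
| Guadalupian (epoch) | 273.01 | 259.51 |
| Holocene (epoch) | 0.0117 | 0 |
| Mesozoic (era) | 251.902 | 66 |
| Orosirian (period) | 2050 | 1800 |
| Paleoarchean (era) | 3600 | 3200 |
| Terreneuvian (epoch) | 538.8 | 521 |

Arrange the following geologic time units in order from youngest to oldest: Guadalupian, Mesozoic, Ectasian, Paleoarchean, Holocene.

Holocene, Mesozoic, Guadalupian, Ectasian, Paleoarchean

The oldest of these is Paleoarchean (starts 3600 Ma) and the youngest is Holocene (ends 0 Ma).
In between, by decreasing start age: Ectasian (1400), Guadalupian (273.01), Mesozoic (251.902).
Listing youngest first means reversing that sequence.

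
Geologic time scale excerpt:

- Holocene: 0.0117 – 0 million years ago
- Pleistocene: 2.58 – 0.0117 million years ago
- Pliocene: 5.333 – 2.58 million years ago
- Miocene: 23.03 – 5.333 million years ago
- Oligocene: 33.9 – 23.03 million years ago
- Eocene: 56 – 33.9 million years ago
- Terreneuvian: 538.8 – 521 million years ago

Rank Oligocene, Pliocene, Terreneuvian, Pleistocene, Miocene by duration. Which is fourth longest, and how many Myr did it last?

Pliocene, 2.753 million years

Start − end for each: Oligocene 33.9 − 23.03 = 10.87; Pliocene 5.333 − 2.58 = 2.753; Terreneuvian 538.8 − 521 = 17.8; Pleistocene 2.58 − 0.0117 = 2.5683; Miocene 23.03 − 5.333 = 17.697.
Ranking these from longest: Terreneuvian > Miocene > Oligocene > Pliocene > Pleistocene.
Position 4 in that ranking is Pliocene, which lasted 2.753 Myr.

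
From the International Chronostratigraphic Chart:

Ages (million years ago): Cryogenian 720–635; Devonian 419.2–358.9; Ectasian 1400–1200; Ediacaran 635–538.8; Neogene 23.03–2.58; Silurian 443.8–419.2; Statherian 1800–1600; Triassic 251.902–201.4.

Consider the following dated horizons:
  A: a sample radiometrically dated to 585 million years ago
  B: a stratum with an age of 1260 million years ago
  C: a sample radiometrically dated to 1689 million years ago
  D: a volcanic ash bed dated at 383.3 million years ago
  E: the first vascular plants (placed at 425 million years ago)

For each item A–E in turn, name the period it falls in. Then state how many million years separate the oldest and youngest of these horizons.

A — Ediacaran; B — Ectasian; C — Statherian; D — Devonian; E — Silurian; span 1305.7 million years

Match each age against the start–end ranges in the excerpt: A = 585 Ma → Ediacaran (635–538.8); B = 1260 Ma → Ectasian (1400–1200); C = 1689 Ma → Statherian (1800–1600); D = 383.3 Ma → Devonian (419.2–358.9); E = 425 Ma → Silurian (443.8–419.2).
The largest age is 1689 Ma and the smallest is 383.3 Ma; their difference is 1305.7 Myr.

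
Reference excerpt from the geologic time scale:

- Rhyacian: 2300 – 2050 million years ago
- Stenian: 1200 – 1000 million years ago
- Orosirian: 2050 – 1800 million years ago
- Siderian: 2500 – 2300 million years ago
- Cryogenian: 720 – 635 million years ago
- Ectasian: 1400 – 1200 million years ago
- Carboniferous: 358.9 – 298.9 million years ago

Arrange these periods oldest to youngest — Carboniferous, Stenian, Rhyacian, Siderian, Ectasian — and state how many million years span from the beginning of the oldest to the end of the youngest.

Start ages (Ma): Siderian 2500, Rhyacian 2300, Ectasian 1400, Stenian 1200, Carboniferous 358.9.
Ordered oldest to youngest: Siderian, Rhyacian, Ectasian, Stenian, Carboniferous.
Span = 2500 − 298.9 = 2201.1 Myr.

Siderian → Rhyacian → Ectasian → Stenian → Carboniferous; total span 2201.1 Myr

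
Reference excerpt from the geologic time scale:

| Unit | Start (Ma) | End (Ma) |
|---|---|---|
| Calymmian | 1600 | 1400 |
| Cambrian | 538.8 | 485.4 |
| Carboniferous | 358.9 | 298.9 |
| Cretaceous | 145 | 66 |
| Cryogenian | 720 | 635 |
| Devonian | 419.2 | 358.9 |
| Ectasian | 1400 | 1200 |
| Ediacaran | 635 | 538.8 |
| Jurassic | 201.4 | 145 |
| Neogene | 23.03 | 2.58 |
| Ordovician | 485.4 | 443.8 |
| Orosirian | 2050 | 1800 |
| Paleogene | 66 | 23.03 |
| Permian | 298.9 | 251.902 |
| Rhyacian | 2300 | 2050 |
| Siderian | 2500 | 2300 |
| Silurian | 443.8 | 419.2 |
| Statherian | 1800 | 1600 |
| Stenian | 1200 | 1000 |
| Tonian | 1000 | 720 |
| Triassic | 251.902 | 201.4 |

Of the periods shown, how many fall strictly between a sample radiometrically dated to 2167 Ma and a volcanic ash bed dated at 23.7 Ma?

17

2167 Ma sits inside the Rhyacian (2300–2050) and 23.7 Ma inside the Paleogene (66–23.03); neither of those is wholly between the two dates.
The listed periods lying completely between them are Orosirian, Statherian, Calymmian, Ectasian, Stenian, Tonian, Cryogenian, Ediacaran, Cambrian, Ordovician, Silurian, Devonian, Carboniferous, Permian, Triassic, Jurassic, Cretaceous — 17 in all.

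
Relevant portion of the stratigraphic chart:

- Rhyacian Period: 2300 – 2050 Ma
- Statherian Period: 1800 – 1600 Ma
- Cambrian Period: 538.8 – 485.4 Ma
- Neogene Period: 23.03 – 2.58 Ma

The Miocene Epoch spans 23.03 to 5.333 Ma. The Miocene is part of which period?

Neogene

The Miocene (23.03–5.333 Ma) lies entirely within 23.03–2.58 Ma, the Neogene Period.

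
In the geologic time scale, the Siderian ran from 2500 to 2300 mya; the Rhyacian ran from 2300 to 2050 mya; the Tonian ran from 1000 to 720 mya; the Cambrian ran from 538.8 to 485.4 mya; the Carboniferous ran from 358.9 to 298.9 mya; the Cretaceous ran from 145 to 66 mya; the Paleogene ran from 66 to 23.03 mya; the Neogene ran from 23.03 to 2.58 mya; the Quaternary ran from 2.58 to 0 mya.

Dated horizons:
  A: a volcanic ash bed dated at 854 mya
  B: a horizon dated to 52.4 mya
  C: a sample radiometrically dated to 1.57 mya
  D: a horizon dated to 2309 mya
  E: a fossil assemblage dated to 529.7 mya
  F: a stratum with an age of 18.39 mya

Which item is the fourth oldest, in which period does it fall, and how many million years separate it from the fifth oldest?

Sorted oldest-first by Ma: D (2309), A (854), E (529.7), B (52.4), F (18.39), C (1.57).
The fourth oldest is B at 52.4 Ma, which lies in 66–23.03 Ma: the Paleogene.
The fifth oldest is F at 18.39 Ma; separation = |52.4 − 18.39| = 34.01 Myr.

B, in the Paleogene; 34.01 million years to F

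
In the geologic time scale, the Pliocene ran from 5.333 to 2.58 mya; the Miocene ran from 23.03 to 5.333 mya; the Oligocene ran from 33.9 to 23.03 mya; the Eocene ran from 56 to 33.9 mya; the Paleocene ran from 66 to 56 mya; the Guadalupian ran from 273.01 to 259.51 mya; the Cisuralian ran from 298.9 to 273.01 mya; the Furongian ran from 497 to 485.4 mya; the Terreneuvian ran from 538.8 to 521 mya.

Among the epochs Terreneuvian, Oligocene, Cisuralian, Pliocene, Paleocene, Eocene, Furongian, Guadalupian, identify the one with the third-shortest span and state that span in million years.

Durations: Terreneuvian 17.8; Oligocene 10.87; Cisuralian 25.89; Pliocene 2.753; Paleocene 10; Eocene 22.1; Furongian 11.6; Guadalupian 13.5 Myr.
Sorted shortest-first: Pliocene (2.753), Paleocene (10), Oligocene (10.87), Furongian (11.6), Guadalupian (13.5), Terreneuvian (17.8), Eocene (22.1), Cisuralian (25.89).
The third shortest is Oligocene at 10.87 Myr.

Oligocene, 10.87 million years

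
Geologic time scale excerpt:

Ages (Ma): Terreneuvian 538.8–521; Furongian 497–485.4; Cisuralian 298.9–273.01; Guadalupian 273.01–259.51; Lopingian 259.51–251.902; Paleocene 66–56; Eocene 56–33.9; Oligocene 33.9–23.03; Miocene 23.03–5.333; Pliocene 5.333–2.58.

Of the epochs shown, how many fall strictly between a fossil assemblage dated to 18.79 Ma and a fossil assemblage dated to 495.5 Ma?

6

495.5 Ma sits inside the Furongian (497–485.4) and 18.79 Ma inside the Miocene (23.03–5.333); neither of those is wholly between the two dates.
The listed epochs lying completely between them are Cisuralian, Guadalupian, Lopingian, Paleocene, Eocene, Oligocene — 6 in all.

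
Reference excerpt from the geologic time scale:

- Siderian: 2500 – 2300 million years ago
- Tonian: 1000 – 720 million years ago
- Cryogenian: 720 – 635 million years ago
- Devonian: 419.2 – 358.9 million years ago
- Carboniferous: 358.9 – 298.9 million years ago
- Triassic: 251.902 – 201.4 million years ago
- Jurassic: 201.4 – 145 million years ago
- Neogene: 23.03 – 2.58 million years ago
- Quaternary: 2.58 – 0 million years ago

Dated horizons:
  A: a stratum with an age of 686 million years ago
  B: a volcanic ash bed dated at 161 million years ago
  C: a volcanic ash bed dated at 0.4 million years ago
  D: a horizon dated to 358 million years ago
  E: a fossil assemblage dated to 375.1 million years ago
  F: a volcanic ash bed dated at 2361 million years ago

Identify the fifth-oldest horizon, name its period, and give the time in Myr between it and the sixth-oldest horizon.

Larger Ma means older, so oldest first: F 2361 > A 686 > E 375.1 > D 358 > B 161 > C 0.4.
Counting 5 along gives B (161 Ma); the excerpt puts that inside the Jurassic, 201.4–145 Ma.
Next in line is C (0.4 Ma), and 161 − 0.4 = 160.6 Myr.

B, in the Jurassic; 160.6 million years to C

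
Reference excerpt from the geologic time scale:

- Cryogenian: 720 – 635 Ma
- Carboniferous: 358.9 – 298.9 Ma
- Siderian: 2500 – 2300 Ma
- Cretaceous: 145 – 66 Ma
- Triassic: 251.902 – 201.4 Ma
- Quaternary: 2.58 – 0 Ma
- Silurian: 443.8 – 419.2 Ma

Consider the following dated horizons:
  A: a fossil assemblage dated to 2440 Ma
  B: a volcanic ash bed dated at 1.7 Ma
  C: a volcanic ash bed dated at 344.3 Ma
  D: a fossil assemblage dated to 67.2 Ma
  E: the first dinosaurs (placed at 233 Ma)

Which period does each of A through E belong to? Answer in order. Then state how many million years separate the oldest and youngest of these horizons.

A — Siderian; B — Quaternary; C — Carboniferous; D — Cretaceous; E — Triassic; span 2438.3 million years

A: 2440 Ma lies in 2500–2300 Ma, so Siderian.
B: 1.7 Ma lies in 2.58–0 Ma, so Quaternary.
C: 344.3 Ma lies in 358.9–298.9 Ma, so Carboniferous.
D: 67.2 Ma lies in 145–66 Ma, so Cretaceous.
E: 233 Ma lies in 251.902–201.4 Ma, so Triassic.
Oldest = 2440 Ma, youngest = 1.7 Ma → span 2438.3 Myr.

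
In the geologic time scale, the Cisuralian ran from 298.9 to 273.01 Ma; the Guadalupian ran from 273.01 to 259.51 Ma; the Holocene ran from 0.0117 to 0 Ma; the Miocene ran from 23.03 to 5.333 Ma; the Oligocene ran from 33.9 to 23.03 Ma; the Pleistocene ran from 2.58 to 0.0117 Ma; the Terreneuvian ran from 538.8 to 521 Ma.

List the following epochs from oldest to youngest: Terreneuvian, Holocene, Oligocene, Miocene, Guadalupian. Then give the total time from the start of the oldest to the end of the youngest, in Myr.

Terreneuvian, Guadalupian, Oligocene, Miocene, Holocene; total span 538.8 Myr

Start ages (Ma): Terreneuvian 538.8, Guadalupian 273.01, Oligocene 33.9, Miocene 23.03, Holocene 0.0117.
Ordered oldest to youngest: Terreneuvian, Guadalupian, Oligocene, Miocene, Holocene.
Span = 538.8 − 0 = 538.8 Myr.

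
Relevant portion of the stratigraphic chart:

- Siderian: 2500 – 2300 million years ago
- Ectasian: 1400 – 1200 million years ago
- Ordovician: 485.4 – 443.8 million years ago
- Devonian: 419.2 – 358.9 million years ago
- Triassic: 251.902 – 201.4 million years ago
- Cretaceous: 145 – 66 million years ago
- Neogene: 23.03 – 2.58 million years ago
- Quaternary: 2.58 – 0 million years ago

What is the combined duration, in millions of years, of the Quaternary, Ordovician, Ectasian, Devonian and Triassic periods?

354.982 million years

Duration is start − end for each: (2.58 − 0) + (485.4 − 443.8) + (1400 − 1200) + (419.2 − 358.9) + (251.902 − 201.4).
That is 2.58 + 41.6 + 200 + 60.3 + 50.502, which totals 354.982 million years.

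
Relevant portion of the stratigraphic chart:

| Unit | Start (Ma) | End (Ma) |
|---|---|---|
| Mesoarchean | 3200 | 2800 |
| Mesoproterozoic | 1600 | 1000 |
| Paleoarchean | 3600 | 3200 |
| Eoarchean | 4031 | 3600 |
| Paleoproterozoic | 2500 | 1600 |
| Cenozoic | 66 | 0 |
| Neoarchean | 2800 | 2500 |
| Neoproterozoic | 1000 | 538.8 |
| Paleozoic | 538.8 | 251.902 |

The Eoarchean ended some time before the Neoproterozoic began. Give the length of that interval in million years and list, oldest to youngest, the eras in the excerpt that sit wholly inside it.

2600 million years; Paleoarchean, Mesoarchean, Neoarchean, Paleoproterozoic, Mesoproterozoic

The Eoarchean closes at 3600 Ma and the Neoproterozoic opens at 1000 Ma, so the interval is 3600 − 1000 = 2600 Myr.
An era fits inside if it starts at or after 3600 Ma and ends at or before 1000 Ma; oldest first that gives Paleoarchean, Mesoarchean, Neoarchean, Paleoproterozoic, Mesoproterozoic.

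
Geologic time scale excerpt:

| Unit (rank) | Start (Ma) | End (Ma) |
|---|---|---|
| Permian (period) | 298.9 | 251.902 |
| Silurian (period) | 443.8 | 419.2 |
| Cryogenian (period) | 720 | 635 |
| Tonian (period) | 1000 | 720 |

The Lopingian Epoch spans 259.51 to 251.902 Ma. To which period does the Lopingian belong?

The Lopingian (259.51–251.902 Ma) lies entirely within 298.9–251.902 Ma, the Permian Period.

Permian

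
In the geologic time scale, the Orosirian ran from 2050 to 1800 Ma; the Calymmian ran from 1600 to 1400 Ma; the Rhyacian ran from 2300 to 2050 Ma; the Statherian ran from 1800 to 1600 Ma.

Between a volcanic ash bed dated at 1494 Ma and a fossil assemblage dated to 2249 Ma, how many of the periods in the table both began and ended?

2249 Ma sits inside the Rhyacian (2300–2050) and 1494 Ma inside the Calymmian (1600–1400); neither of those is wholly between the two dates.
The listed periods lying completely between them are Orosirian, Statherian — 2 in all.

2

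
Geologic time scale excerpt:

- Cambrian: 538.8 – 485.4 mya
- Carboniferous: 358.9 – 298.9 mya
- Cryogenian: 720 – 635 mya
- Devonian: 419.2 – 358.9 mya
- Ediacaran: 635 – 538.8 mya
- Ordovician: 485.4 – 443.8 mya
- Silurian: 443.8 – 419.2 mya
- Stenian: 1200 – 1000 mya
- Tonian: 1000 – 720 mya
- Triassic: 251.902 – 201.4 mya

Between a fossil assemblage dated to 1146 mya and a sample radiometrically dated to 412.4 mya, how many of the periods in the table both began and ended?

6

1146 Ma sits inside the Stenian (1200–1000) and 412.4 Ma inside the Devonian (419.2–358.9); neither of those is wholly between the two dates.
The listed periods lying completely between them are Tonian, Cryogenian, Ediacaran, Cambrian, Ordovician, Silurian — 6 in all.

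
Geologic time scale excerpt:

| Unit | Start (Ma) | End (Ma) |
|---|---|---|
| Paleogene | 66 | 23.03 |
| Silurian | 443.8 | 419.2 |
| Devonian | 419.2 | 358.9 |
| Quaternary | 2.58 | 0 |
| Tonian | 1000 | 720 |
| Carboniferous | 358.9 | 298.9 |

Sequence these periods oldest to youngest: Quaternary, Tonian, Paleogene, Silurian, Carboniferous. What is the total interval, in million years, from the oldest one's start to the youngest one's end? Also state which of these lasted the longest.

Tonian → Silurian → Carboniferous → Paleogene → Quaternary; total span 1000 Myr; longest is Tonian

Start ages (Ma): Tonian 1000, Silurian 443.8, Carboniferous 358.9, Paleogene 66, Quaternary 2.58.
Ordered oldest to youngest: Tonian, Silurian, Carboniferous, Paleogene, Quaternary.
Span = 1000 − 0 = 1000 Myr.
Durations: Tonian 280, Carboniferous 60, Silurian 24.6, Quaternary 2.58, Paleogene 42.97 → longest is Tonian (280 Myr).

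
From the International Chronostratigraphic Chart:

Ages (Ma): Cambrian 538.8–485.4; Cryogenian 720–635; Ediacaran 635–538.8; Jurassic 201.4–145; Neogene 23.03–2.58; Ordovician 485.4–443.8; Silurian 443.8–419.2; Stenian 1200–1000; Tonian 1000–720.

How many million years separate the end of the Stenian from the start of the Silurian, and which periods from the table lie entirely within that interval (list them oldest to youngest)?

556.2 million years; Tonian, Cryogenian, Ediacaran, Cambrian, Ordovician

End of Stenian = 1000 Ma; start of Silurian = 443.8 Ma.
Gap = 1000 − 443.8 = 556.2 Myr.
Periods wholly inside 1000–443.8 Ma: Tonian (1000–720), Cryogenian (720–635), Ediacaran (635–538.8), Cambrian (538.8–485.4), Ordovician (485.4–443.8).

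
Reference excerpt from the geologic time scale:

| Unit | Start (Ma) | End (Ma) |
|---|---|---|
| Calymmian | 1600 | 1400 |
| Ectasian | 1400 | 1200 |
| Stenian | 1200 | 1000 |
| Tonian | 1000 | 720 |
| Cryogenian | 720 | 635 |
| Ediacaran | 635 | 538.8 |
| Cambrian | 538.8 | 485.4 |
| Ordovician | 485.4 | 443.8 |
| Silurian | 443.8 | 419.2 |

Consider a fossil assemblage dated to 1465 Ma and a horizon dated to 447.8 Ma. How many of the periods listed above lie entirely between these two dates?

1465 Ma sits inside the Calymmian (1600–1400) and 447.8 Ma inside the Ordovician (485.4–443.8); neither of those is wholly between the two dates.
The listed periods lying completely between them are Ectasian, Stenian, Tonian, Cryogenian, Ediacaran, Cambrian — 6 in all.

6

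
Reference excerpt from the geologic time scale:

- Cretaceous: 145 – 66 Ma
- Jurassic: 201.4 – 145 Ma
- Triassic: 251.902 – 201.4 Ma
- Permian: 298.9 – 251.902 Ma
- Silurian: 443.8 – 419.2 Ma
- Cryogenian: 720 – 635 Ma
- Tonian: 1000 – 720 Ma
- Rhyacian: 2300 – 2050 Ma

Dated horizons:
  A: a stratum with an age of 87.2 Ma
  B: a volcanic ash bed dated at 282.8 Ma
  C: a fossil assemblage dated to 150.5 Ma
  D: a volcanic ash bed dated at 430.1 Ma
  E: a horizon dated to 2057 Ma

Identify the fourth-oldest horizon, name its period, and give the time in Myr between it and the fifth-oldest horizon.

C, in the Jurassic; 63.3 million years to A

Sorted oldest-first by Ma: E (2057), D (430.1), B (282.8), C (150.5), A (87.2).
The fourth oldest is C at 150.5 Ma, which lies in 201.4–145 Ma: the Jurassic.
The fifth oldest is A at 87.2 Ma; separation = |150.5 − 87.2| = 63.3 Myr.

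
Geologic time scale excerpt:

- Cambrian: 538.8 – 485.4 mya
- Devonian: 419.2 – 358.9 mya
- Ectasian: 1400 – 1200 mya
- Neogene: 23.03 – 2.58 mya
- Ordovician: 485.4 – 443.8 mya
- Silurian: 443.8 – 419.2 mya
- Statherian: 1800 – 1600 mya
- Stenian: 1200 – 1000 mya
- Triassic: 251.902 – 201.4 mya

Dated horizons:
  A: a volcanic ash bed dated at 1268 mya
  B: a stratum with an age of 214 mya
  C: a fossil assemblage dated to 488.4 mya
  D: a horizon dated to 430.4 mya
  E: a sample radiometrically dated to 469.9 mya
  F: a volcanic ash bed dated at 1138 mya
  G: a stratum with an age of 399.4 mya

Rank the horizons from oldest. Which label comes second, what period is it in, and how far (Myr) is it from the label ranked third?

F, in the Stenian; 649.6 million years to C

Larger Ma means older, so oldest first: A 1268 > F 1138 > C 488.4 > E 469.9 > D 430.4 > G 399.4 > B 214.
Counting 2 along gives F (1138 Ma); the excerpt puts that inside the Stenian, 1200–1000 Ma.
Next in line is C (488.4 Ma), and 1138 − 488.4 = 649.6 Myr.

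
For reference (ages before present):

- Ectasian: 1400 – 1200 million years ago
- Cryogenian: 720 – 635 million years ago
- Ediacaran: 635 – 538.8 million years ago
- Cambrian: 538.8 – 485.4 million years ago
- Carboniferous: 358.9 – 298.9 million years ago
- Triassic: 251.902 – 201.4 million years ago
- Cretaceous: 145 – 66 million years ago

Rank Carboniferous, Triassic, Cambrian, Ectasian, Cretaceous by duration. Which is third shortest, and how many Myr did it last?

Carboniferous, 60 million years

Durations: Carboniferous 60; Triassic 50.502; Cambrian 53.4; Ectasian 200; Cretaceous 79 Myr.
Sorted shortest-first: Triassic (50.502), Cambrian (53.4), Carboniferous (60), Cretaceous (79), Ectasian (200).
The third shortest is Carboniferous at 60 Myr.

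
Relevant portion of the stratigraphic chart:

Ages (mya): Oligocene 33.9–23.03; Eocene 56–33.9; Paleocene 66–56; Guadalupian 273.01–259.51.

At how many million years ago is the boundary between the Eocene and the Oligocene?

33.9 mya

The Eocene ends and the Oligocene begins at 33.9 mya.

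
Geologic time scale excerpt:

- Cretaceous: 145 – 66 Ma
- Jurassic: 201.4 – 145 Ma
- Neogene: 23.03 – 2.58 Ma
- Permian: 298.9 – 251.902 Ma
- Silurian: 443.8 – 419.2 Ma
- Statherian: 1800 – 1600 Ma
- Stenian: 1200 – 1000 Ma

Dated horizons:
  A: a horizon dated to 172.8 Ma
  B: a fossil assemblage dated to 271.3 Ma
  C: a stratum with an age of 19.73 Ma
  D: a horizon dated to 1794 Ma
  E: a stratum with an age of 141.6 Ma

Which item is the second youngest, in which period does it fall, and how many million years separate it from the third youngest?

Sorted youngest-first by Ma: C (19.73), E (141.6), A (172.8), B (271.3), D (1794).
The second youngest is E at 141.6 Ma, which lies in 145–66 Ma: the Cretaceous.
The third youngest is A at 172.8 Ma; separation = |141.6 − 172.8| = 31.2 Myr.

E, in the Cretaceous; 31.2 million years to A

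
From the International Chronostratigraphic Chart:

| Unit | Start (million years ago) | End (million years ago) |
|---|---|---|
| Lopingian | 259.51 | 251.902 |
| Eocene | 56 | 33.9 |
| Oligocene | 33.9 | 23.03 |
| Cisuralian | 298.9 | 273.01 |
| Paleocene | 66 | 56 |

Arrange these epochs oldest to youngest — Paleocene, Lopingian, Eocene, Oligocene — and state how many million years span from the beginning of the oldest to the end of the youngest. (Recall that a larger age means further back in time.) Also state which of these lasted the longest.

Lopingian → Paleocene → Eocene → Oligocene; total span 236.48 Myr; longest is Eocene

From the excerpt: Paleocene 66–56; Lopingian 259.51–251.902; Eocene 56–33.9; Oligocene 33.9–23.03 (Ma).
Larger Ma is earlier, so the oldest is Lopingian and the youngest is Oligocene; oldest to youngest: Lopingian, Paleocene, Eocene, Oligocene.
Oldest start 259.51 minus youngest end 23.03 gives 236.48 Myr overall.
Individual lengths (start − end): Paleocene 10; Eocene 22.1; Lopingian 7.608; Oligocene 10.87. The largest is Eocene at 22.1 Myr.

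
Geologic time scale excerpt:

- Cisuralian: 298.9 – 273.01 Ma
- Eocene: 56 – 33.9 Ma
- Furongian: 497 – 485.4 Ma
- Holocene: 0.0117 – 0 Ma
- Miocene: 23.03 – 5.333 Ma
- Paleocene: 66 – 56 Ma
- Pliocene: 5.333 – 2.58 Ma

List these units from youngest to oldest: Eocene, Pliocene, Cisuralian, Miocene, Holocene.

Holocene, Pliocene, Miocene, Eocene, Cisuralian

The oldest of these is Cisuralian (starts 298.9 Ma) and the youngest is Holocene (ends 0 Ma).
In between, by decreasing start age: Eocene (56), Miocene (23.03), Pliocene (5.333).
Listing youngest first means reversing that sequence.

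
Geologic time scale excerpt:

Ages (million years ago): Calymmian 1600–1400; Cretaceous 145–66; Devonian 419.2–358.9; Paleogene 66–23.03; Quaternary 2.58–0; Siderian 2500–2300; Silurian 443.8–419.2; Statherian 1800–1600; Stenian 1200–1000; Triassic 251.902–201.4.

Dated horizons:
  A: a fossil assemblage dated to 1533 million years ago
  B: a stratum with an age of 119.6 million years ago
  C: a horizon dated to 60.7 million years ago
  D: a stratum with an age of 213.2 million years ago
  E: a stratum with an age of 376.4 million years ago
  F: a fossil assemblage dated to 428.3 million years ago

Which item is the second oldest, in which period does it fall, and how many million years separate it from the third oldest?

F, in the Silurian; 51.9 million years to E

Larger Ma means older, so oldest first: A 1533 > F 428.3 > E 376.4 > D 213.2 > B 119.6 > C 60.7.
Counting 2 along gives F (428.3 Ma); the excerpt puts that inside the Silurian, 443.8–419.2 Ma.
Next in line is E (376.4 Ma), and 428.3 − 376.4 = 51.9 Myr.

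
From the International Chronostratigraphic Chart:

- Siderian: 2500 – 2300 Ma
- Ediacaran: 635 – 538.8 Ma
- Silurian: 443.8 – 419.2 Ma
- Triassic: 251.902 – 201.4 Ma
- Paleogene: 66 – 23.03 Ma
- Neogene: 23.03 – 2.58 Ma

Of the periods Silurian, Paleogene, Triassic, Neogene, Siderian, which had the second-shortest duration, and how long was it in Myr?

Start − end for each: Silurian 443.8 − 419.2 = 24.6; Paleogene 66 − 23.03 = 42.97; Triassic 251.902 − 201.4 = 50.502; Neogene 23.03 − 2.58 = 20.45; Siderian 2500 − 2300 = 200.
Ranking these from shortest: Neogene < Silurian < Paleogene < Triassic < Siderian.
Position 2 in that ranking is Silurian, which lasted 24.6 Myr.

Silurian, 24.6 million years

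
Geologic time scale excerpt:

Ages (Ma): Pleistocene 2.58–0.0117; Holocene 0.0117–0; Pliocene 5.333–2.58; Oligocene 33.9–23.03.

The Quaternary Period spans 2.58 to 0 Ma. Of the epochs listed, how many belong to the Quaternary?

Epochs inside 2.58–0 Ma: Pleistocene, Holocene — 2 in total.

2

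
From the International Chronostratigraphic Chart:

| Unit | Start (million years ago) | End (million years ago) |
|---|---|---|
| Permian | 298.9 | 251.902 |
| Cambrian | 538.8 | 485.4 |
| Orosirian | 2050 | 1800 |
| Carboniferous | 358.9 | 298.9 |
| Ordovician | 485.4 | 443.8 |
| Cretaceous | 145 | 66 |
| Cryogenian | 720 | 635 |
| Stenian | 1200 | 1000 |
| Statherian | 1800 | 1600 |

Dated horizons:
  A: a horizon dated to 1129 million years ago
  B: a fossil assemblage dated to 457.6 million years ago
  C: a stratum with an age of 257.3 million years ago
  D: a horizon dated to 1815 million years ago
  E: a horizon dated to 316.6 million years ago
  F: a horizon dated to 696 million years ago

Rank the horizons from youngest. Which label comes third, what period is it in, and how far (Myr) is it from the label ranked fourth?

B, in the Ordovician; 238.4 million years to F

Sorted youngest-first by Ma: C (257.3), E (316.6), B (457.6), F (696), A (1129), D (1815).
The third youngest is B at 457.6 Ma, which lies in 485.4–443.8 Ma: the Ordovician.
The fourth youngest is F at 696 Ma; separation = |457.6 − 696| = 238.4 Myr.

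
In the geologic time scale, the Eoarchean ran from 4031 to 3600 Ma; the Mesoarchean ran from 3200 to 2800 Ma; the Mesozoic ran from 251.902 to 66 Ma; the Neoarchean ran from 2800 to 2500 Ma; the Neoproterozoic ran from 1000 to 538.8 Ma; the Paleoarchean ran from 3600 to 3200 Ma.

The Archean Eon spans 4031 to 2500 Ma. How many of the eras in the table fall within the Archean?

4

Eras inside 4031–2500 Ma: Eoarchean, Paleoarchean, Mesoarchean, Neoarchean — 4 in total.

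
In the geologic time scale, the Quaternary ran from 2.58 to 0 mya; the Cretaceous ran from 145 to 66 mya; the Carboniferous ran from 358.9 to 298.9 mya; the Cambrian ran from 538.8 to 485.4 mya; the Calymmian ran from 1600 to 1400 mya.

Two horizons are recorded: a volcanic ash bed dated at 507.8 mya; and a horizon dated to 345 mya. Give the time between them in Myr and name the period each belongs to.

Elapsed time: 507.8 − 345 = 162.8 Myr.
507.8 Ma lies within 538.8–485.4 Ma: Cambrian.
345 Ma lies within 358.9–298.9 Ma: Carboniferous.

162.8 million years apart; the first in the Cambrian, the second in the Carboniferous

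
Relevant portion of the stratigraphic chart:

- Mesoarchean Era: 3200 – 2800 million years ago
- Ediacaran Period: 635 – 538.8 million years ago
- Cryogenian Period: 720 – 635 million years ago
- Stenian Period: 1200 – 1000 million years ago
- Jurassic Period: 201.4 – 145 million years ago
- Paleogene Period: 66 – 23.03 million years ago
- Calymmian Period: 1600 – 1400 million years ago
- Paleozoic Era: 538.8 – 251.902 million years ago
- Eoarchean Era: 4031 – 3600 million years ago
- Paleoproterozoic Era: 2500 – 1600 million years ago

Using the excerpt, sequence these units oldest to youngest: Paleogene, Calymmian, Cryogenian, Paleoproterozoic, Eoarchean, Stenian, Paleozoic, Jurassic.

Eoarchean → Paleoproterozoic → Calymmian → Stenian → Cryogenian → Paleozoic → Jurassic → Paleogene

Read off each span (Ma): Paleogene 66–23.03; Calymmian 1600–1400; Cryogenian 720–635; Paleoproterozoic 2500–1600; Eoarchean 4031–3600; Stenian 1200–1000; Paleozoic 538.8–251.902; Jurassic 201.4–145.
Larger Ma is older, so oldest→youngest is Eoarchean, Paleoproterozoic, Calymmian, Stenian, Cryogenian, Paleozoic, Jurassic, Paleogene.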